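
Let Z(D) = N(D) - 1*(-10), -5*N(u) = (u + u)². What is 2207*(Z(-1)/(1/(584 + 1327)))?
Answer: 194008542/5 ≈ 3.8802e+7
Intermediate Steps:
N(u) = -4*u²/5 (N(u) = -(u + u)²/5 = -4*u²/5)
Z(D) = 10 - 4*D²/5 (Z(D) = -4*D²/5 - 1*(-10) = -4*D²/5 + 10 = 10 - 4*D²/5)
2207*(Z(-1)/(1/(584 + 1327))) = 2207*((10 - ⅘*(-1)²)/(1/(584 + 1327))) = 2207*((10 - ⅘*1)/(1/1911)) = 2207*((10 - ⅘)/(1/1911)) = 2207*((46/5)*1911) = 2207*(87906/5) = 194008542/5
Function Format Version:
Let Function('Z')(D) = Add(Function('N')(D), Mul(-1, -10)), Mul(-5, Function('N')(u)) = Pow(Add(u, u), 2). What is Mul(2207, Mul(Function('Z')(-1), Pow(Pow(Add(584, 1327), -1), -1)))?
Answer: Rational(194008542, 5) ≈ 3.8802e+7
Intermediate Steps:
Function('N')(u) = Mul(Rational(-4, 5), Pow(u, 2)) (Function('N')(u) = Mul(Rational(-1, 5), Pow(Add(u, u), 2)) = Mul(Rational(-1, 5), Pow(Mul(2, u), 2)) = Mul(Rational(-1, 5), Mul(4, Pow(u, 2))) = Mul(Rational(-4, 5), Pow(u, 2)))
Function('Z')(D) = Add(10, Mul(Rational(-4, 5), Pow(D, 2))) (Function('Z')(D) = Add(Mul(Rational(-4, 5), Pow(D, 2)), Mul(-1, -10)) = Add(Mul(Rational(-4, 5), Pow(D, 2)), 10) = Add(10, Mul(Rational(-4, 5), Pow(D, 2))))
Mul(2207, Mul(Function('Z')(-1), Pow(Pow(Add(584, 1327), -1), -1))) = Mul(2207, Mul(Add(10, Mul(Rational(-4, 5), Pow(-1, 2))), Pow(Pow(Add(584, 1327), -1), -1))) = Mul(2207, Mul(Add(10, Mul(Rational(-4, 5), 1)), Pow(Pow(1911, -1), -1))) = Mul(2207, Mul(Add(10, Rational(-4, 5)), Pow(Rational(1, 1911), -1))) = Mul(2207, Mul(Rational(46, 5), 1911)) = Mul(2207, Rational(87906, 5)) = Rational(194008542, 5)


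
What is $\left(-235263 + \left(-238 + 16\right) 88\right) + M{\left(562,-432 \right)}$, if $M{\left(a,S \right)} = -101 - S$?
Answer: $-254468$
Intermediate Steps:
$\left(-235263 + \left(-238 + 16\right) 88\right) + M{\left(562,-432 \right)} = \left(-235263 + \left(-238 + 16\right) 88\right) - -331 = \left(-235263 - 19536\right) + \left(-101 + 432\right) = \left(-235263 - 19536\right) + 331 = -254799 + 331 = -254468$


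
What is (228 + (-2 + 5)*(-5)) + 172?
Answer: 385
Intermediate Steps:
(228 + (-2 + 5)*(-5)) + 172 = (228 + 3*(-5)) + 172 = (228 - 15) + 172 = 213 + 172 = 385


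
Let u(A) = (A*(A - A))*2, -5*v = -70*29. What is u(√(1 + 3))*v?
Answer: 0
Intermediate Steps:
v = 406 (v = -(-14)*29 = -⅕*(-2030) = 406)
u(A) = 0 (u(A) = (A*0)*2 = 0*2 = 0)
u(√(1 + 3))*v = 0*406 = 0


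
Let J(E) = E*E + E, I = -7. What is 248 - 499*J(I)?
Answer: -20710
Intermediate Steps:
J(E) = E + E² (J(E) = E² + E = E + E²)
248 - 499*J(I) = 248 - (-3493)*(1 - 7) = 248 - (-3493)*(-6) = 248 - 499*42 = 248 - 20958 = -20710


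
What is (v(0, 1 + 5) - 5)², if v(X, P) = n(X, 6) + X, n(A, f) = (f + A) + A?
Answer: 1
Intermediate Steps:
n(A, f) = f + 2*A (n(A, f) = (A + f) + A = f + 2*A)
v(X, P) = 6 + 3*X (v(X, P) = (6 + 2*X) + X = 6 + 3*X)
(v(0, 1 + 5) - 5)² = ((6 + 3*0) - 5)² = ((6 + 0) - 5)² = (6 - 5)² = 1² = 1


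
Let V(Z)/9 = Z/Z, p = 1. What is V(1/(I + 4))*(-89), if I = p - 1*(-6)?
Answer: -801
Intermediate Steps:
I = 7 (I = 1 - 1*(-6) = 1 + 6 = 7)
V(Z) = 9 (V(Z) = 9*(Z/Z) = 9*1 = 9)
V(1/(I + 4))*(-89) = 9*(-89) = -801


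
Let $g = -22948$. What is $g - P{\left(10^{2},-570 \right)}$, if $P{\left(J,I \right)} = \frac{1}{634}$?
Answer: $- \frac{14549033}{634} \approx -22948.0$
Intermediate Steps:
$P{\left(J,I \right)} = \frac{1}{634}$
$g - P{\left(10^{2},-570 \right)} = -22948 - \frac{1}{634} = - \frac{14549033}{634}$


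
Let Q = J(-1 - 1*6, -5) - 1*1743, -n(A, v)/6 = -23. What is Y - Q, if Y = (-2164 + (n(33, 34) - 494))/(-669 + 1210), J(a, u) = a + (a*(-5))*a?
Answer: 1076775/541 ≈ 1990.3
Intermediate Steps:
J(a, u) = a - 5*a**2 (J(a, u) = a + (-5*a)*a = a - 5*a**2)
n(A, v) = 138 (n(A, v) = -6*(-23) = 138)
Y = -2520/541 (Y = (-2164 + (138 - 494))/(-669 + 1210) = (-2164 - 356)/541 = -2520*1/541 = -2520/541 ≈ -4.6580)
Q = -1995 (Q = (-1 - 1*6)*(1 - 5*(-1 - 1*6)) - 1*1743 = (-1 - 6)*(1 - 5*(-1 - 6)) - 1743 = -7*(1 - 5*(-7)) - 1743 = -7*(1 + 35) - 1743 = -7*36 - 1743 = -252 - 1743 = -1995)
Y - Q = -2520/541 - 1*(-1995) = -2520/541 + 1995 = 1076775/541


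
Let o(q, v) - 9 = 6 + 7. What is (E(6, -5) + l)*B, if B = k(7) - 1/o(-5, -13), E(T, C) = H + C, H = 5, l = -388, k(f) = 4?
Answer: -16878/11 ≈ -1534.4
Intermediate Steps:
o(q, v) = 22 (o(q, v) = 9 + (6 + 7) = 9 + 13 = 22)
E(T, C) = 5 + C
B = 87/22 (B = 4 - 1/22 = 87/22 ≈ 3.9545)
(E(6, -5) + l)*B = ((5 - 5) - 388)*(87/22) = (0 - 388)*(87/22) = -388*87/22 = -16878/11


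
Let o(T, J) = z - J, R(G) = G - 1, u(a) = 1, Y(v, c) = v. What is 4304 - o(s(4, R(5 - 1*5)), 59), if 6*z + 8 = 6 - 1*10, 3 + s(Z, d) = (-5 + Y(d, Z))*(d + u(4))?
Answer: 4365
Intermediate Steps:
R(G) = -1 + G
s(Z, d) = -3 + (1 + d)*(-5 + d) (s(Z, d) = -3 + (-5 + d)*(d + 1) = -3 + (-5 + d)*(1 + d) = -3 + (1 + d)*(-5 + d))
z = -2 (z = -4/3 + (6 - 1*10)/6 = -4/3 + (6 - 10)/6 = -4/3 + (⅙)*(-4) = -4/3 - ⅔ = -2)
o(T, J) = -2 - J
4304 - o(s(4, R(5 - 1*5)), 59) = 4304 - (-2 - 1*59) = 4304 - (-2 - 59) = 4304 - 1*(-61) = 4304 + 61 = 4365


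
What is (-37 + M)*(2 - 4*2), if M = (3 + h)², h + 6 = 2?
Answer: 216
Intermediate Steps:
h = -4 (h = -6 + 2 = -4)
M = 1 (M = (3 - 4)² = (-1)² = 1)
(-37 + M)*(2 - 4*2) = (-37 + 1)*(2 - 4*2) = -36*(2 - 1*8) = -36*(2 - 8) = -36*(-6) = 216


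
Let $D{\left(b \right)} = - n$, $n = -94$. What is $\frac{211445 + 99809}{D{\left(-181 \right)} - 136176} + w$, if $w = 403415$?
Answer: $\frac{27448604388}{68041} \approx 4.0341 \cdot 10^{5}$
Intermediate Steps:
$D{\left(b \right)} = 94$ ($D{\left(b \right)} = \left(-1\right) \left(-94\right) = 94$)
$\frac{211445 + 99809}{D{\left(-181 \right)} - 136176} + w = \frac{211445 + 99809}{94 - 136176} + 403415 = \frac{311254}{-136082} + 403415 = 311254 \left(- \frac{1}{136082}\right) + 403415 = - \frac{155627}{68041} + 403415 = \frac{27448604388}{68041}$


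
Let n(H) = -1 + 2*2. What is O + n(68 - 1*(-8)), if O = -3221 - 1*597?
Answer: -3815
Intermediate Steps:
O = -3818 (O = -3221 - 597 = -3818)
n(H) = 3 (n(H) = -1 + 4 = 3)
O + n(68 - 1*(-8)) = -3818 + 3 = -3815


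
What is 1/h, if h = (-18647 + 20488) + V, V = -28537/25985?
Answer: 25985/47809848 ≈ 0.00054351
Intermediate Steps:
V = -28537/25985 (V = -28537*1/25985 = -28537/25985 ≈ -1.0982)
h = 47809848/25985 (h = (-18647 + 20488) - 28537/25985 = 1841 - 28537/25985 = 47809848/25985 ≈ 1839.9)
1/h = 1/(47809848/25985) = 25985/47809848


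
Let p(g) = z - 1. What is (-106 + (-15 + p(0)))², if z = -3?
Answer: 15625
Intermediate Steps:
p(g) = -4 (p(g) = -3 - 1 = -4)
(-106 + (-15 + p(0)))² = (-106 + (-15 - 4))² = (-106 - 19)² = (-125)² = 15625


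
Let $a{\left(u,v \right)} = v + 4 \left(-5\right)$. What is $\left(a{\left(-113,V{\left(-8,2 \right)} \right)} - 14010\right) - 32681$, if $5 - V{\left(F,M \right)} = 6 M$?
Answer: $-46718$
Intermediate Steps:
$V{\left(F,M \right)} = 5 - 6 M$
$a{\left(u,v \right)} = -20 + v$ ($a{\left(u,v \right)} = v - 20 = -20 + v$)
$\left(a{\left(-113,V{\left(-8,2 \right)} \right)} - 14010\right) - 32681 = \left(\left(-20 + \left(5 - 12\right)\right) - 14010\right) - 32681 = \left(\left(-20 - 7\right) - 14010\right) - 32681 = \left(-27 - 14010\right) - 32681 = -14037 - 32681 = -46718$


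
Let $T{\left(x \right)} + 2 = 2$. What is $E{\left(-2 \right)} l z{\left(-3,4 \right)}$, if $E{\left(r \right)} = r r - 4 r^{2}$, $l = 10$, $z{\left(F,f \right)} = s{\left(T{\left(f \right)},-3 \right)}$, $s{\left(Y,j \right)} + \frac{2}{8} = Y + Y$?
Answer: $30$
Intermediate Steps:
$T{\left(x \right)} = 0$ ($T{\left(x \right)} = -2 + 2 = 0$)
$s{\left(Y,j \right)} = - \frac{1}{4} + 2 Y$ ($s{\left(Y,j \right)} = - \frac{1}{4} + \left(Y + Y\right) = - \frac{1}{4} + 2 Y$)
$z{\left(F,f \right)} = - \frac{1}{4}$ ($z{\left(F,f \right)} = - \frac{1}{4} + 2 \cdot 0 = - \frac{1}{4} + 0 = - \frac{1}{4}$)
$E{\left(r \right)} = - 3 r^{2}$ ($E{\left(r \right)} = r^{2} - 4 r^{2} = - 3 r^{2}$)
$E{\left(-2 \right)} l z{\left(-3,4 \right)} = - 3 \left(-2\right)^{2} \cdot 10 \left(- \frac{1}{4}\right) = \left(-3\right) 4 \cdot 10 \left(- \frac{1}{4}\right) = \left(-12\right) 10 \left(- \frac{1}{4}\right) = \left(-120\right) \left(- \frac{1}{4}\right) = 30$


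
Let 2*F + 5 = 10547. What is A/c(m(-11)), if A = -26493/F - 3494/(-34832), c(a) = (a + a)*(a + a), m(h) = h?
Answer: -21533031/2115765344 ≈ -0.010177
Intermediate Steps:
F = 5271 (F = -5/2 + (½)*10547 = -5/2 + 10547/2 = 5271)
c(a) = 4*a² (c(a) = (2*a)*(2*a) = 4*a²)
A = -21533031/4371416 (A = -26493/5271 - 3494/(-34832) = -26493*1/5271 - 3494*(-1/34832) = -8831/1757 + 1747/17416 = -21533031/4371416 ≈ -4.9259)
A/c(m(-11)) = -21533031/(4371416*(4*(-11)²)) = -21533031/(4371416*(4*121)) = -21533031/4371416/484 = -21533031/4371416*1/484 = -21533031/2115765344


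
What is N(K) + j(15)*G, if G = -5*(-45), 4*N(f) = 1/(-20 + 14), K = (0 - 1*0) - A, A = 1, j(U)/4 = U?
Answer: 323999/24 ≈ 13500.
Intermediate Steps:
j(U) = 4*U
K = -1 (K = (0 - 1*0) - 1*1 = (0 + 0) - 1 = 0 - 1 = -1)
N(f) = -1/24 (N(f) = 1/(4*(-20 + 14)) = (¼)/(-6) = (¼)*(-⅙) = -1/24)
G = 225
N(K) + j(15)*G = -1/24 + (4*15)*225 = -1/24 + 60*225 = -1/24 + 13500 = 323999/24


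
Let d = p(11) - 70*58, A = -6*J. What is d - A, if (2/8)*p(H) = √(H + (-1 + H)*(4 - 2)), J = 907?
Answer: 1382 + 4*√31 ≈ 1404.3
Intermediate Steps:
A = -5442 (A = -6*907 = -5442)
p(H) = 4*√(-2 + 3*H) (p(H) = 4*√(H + (-1 + H)*(4 - 2)) = 4*√(H + (-1 + H)*2) = 4*√(H + (-2 + 2*H)) = 4*√(-2 + 3*H))
d = -4060 + 4*√31 (d = 4*√(-2 + 3*11) - 70*58 = 4*√(-2 + 33) - 4060 = 4*√31 - 4060 = -4060 + 4*√31 ≈ -4037.7)
d - A = (-4060 + 4*√31) - 1*(-5442) = (-4060 + 4*√31) + 5442 = 1382 + 4*√31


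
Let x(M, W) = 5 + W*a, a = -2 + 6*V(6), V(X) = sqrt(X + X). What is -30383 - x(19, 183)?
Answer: -30022 - 2196*sqrt(3) ≈ -33826.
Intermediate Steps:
V(X) = sqrt(2)*sqrt(X) (V(X) = sqrt(2*X) = sqrt(2)*sqrt(X))
a = -2 + 12*sqrt(3) (a = -2 + 6*(sqrt(2)*sqrt(6)) = -2 + 6*(2*sqrt(3)) = -2 + 12*sqrt(3) ≈ 18.785)
x(M, W) = 5 + W*(-2 + 12*sqrt(3))
-30383 - x(19, 183) = -30383 - (5 - 2*183*(1 - 6*sqrt(3))) = -30383 - (5 + (-366 + 2196*sqrt(3))) = -30383 - (-361 + 2196*sqrt(3)) = -30383 + (361 - 2196*sqrt(3)) = -30022 - 2196*sqrt(3)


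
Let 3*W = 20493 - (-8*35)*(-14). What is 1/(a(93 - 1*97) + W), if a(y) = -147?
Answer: 3/16132 ≈ 0.00018597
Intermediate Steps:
W = 16573/3 (W = (20493 - (-8*35)*(-14))/3 = (20493 - (-280)*(-14))/3 = (20493 - 1*3920)/3 = (20493 - 3920)/3 = (⅓)*16573 = 16573/3 ≈ 5524.3)
1/(a(93 - 1*97) + W) = 1/(-147 + 16573/3) = 1/(16132/3) = 3/16132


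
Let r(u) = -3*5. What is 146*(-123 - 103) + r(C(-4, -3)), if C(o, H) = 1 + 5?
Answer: -33011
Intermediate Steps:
C(o, H) = 6
r(u) = -15
146*(-123 - 103) + r(C(-4, -3)) = 146*(-123 - 103) - 15 = 146*(-226) - 15 = -32996 - 15 = -33011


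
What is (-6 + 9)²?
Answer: 9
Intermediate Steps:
(-6 + 9)² = 3² = 9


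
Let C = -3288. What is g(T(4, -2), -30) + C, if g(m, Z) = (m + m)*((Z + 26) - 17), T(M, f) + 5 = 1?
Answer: -3120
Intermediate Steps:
T(M, f) = -4 (T(M, f) = -5 + 1 = -4)
g(m, Z) = 2*m*(9 + Z) (g(m, Z) = (2*m)*((26 + Z) - 17) = (2*m)*(9 + Z) = 2*m*(9 + Z))
g(T(4, -2), -30) + C = 2*(-4)*(9 - 30) - 3288 = 2*(-4)*(-21) - 3288 = 168 - 3288 = -3120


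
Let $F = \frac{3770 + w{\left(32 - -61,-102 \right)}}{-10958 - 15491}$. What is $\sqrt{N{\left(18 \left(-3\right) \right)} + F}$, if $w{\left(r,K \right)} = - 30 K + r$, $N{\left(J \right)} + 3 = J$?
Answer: $\frac{2 i \sqrt{10014358421}}{26449} \approx 7.5671 i$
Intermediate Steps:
$N{\left(J \right)} = -3 + J$
$w{\left(r,K \right)} = r - 30 K$
$F = - \frac{6923}{26449}$ ($F = \frac{3770 + \left(\left(32 - -61\right) - -3060\right)}{-10958 - 15491} = \frac{3770 + \left(\left(32 + 61\right) + 3060\right)}{-26449} = \left(3770 + \left(93 + 3060\right)\right) \left(- \frac{1}{26449}\right) = \left(3770 + 3153\right) \left(- \frac{1}{26449}\right) = 6923 \left(- \frac{1}{26449}\right) = - \frac{6923}{26449} \approx -0.26175$)
$\sqrt{N{\left(18 \left(-3\right) \right)} + F} = \sqrt{\left(-3 + 18 \left(-3\right)\right) - \frac{6923}{26449}} = \sqrt{\left(-3 - 54\right) - \frac{6923}{26449}} = \sqrt{-57 - \frac{6923}{26449}} = \sqrt{- \frac{1514516}{26449}} = \frac{2 i \sqrt{10014358421}}{26449}$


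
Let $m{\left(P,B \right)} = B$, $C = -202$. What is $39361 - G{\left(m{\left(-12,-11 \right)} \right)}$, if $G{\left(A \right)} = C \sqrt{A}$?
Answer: $39361 + 202 i \sqrt{11} \approx 39361.0 + 669.96 i$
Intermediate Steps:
$G{\left(A \right)} = - 202 \sqrt{A}$
$39361 - G{\left(m{\left(-12,-11 \right)} \right)} = 39361 - - 202 \sqrt{-11} = 39361 - - 202 i \sqrt{11} = 39361 + 202 i \sqrt{11}$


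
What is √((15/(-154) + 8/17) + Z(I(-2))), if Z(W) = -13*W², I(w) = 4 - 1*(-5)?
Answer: I*√7214624186/2618 ≈ 32.444*I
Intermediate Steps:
I(w) = 9 (I(w) = 4 + 5 = 9)
√((15/(-154) + 8/17) + Z(I(-2))) = √((15/(-154) + 8/17) - 13*9²) = √((15*(-1/154) + 8*(1/17)) - 13*81) = √((-15/154 + 8/17) - 1053) = √(977/2618 - 1053) = √(-2755777/2618) = I*√7214624186/2618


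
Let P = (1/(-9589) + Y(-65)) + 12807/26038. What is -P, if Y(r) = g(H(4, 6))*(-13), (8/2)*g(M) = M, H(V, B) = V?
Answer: 3123038681/249678382 ≈ 12.508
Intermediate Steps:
g(M) = M/4
Y(r) = -13 (Y(r) = ((1/4)*4)*(-13) = 1*(-13) = -13)
P = -3123038681/249678382 (P = (1/(-9589) - 13) + 12807/26038 = (-1/9589 - 13) + 12807*(1/26038) = -124658/9589 + 12807/26038 = -3123038681/249678382 ≈ -12.508)
-P = -1*(-3123038681/249678382) = 3123038681/249678382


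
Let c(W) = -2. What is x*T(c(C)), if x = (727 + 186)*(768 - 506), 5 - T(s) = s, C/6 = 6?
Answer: 1674442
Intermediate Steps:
C = 36 (C = 6*6 = 36)
T(s) = 5 - s
x = 239206 (x = 913*262 = 239206)
x*T(c(C)) = 239206*(5 - 1*(-2)) = 239206*(5 + 2) = 239206*7 = 1674442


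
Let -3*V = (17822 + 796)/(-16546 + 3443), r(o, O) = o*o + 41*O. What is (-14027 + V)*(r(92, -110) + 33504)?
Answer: -6884389900350/13103 ≈ -5.2541e+8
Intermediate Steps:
r(o, O) = o**2 + 41*O
V = 6206/13103 (V = -(17822 + 796)/(3*(-16546 + 3443)) = -6206/(-13103) = -6206*(-1)/13103 = -1/3*(-18618/13103) = 6206/13103 ≈ 0.47363)
(-14027 + V)*(r(92, -110) + 33504) = (-14027 + 6206/13103)*((92**2 + 41*(-110)) + 33504) = -183789575*((8464 - 4510) + 33504)/13103 = -183789575*(3954 + 33504)/13103 = -183789575/13103*37458 = -6884389900350/13103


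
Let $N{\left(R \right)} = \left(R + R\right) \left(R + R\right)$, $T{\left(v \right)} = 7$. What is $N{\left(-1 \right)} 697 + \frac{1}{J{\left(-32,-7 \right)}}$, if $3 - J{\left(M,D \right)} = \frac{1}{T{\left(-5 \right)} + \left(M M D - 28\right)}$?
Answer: $\frac{60138773}{21568} \approx 2788.3$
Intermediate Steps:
$N{\left(R \right)} = 4 R^{2}$ ($N{\left(R \right)} = 2 R 2 R = 4 R^{2}$)
$J{\left(M,D \right)} = 3 - \frac{1}{-21 + D M^{2}}$ ($J{\left(M,D \right)} = 3 - \frac{1}{7 + \left(M M D - 28\right)} = 3 - \frac{1}{7 + \left(M^{2} D - 28\right)} = 3 - \frac{1}{7 + \left(D M^{2} - 28\right)} = 3 - \frac{1}{7 + \left(-28 + D M^{2}\right)} = 3 - \frac{1}{-21 + D M^{2}}$)
$N{\left(-1 \right)} 697 + \frac{1}{J{\left(-32,-7 \right)}} = 4 \left(-1\right)^{2} \cdot 697 + \frac{1}{\frac{1}{-21 - 7 \left(-32\right)^{2}} \left(-64 + 3 \left(-7\right) \left(-32\right)^{2}\right)} = 4 \cdot 1 \cdot 697 + \frac{1}{\frac{1}{-21 - 7168} \left(-64 + 3 \left(-7\right) 1024\right)} = 4 \cdot 697 + \frac{1}{\frac{1}{-21 - 7168} \left(-64 - 21504\right)} = 2788 + \frac{1}{\frac{1}{-7189} \left(-21568\right)} = 2788 + \frac{1}{\left(- \frac{1}{7189}\right) \left(-21568\right)} = 2788 + \frac{1}{\frac{21568}{7189}} = 2788 + \frac{7189}{21568} = \frac{60138773}{21568}$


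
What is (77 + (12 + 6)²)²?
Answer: 160801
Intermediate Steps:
(77 + (12 + 6)²)² = (77 + 18²)² = (77 + 324)² = 401² = 160801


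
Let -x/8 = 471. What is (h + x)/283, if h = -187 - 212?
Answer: -4167/283 ≈ -14.724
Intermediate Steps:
x = -3768 (x = -8*471 = -3768)
h = -399
(h + x)/283 = (-399 - 3768)/283 = -4167*1/283 = -4167/283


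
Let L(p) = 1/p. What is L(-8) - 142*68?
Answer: -77249/8 ≈ -9656.1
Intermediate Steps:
L(-8) - 142*68 = 1/(-8) - 142*68 = -⅛ - 9656 = -77249/8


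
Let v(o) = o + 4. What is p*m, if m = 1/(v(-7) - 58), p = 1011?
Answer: -1011/61 ≈ -16.574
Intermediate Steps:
v(o) = 4 + o
m = -1/61 (m = 1/((4 - 7) - 58) = 1/(-3 - 58) = 1/(-61) = -1/61 ≈ -0.016393)
p*m = 1011*(-1/61) = -1011/61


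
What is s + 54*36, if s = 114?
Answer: 2058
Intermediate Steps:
s + 54*36 = 114 + 54*36 = 114 + 1944 = 2058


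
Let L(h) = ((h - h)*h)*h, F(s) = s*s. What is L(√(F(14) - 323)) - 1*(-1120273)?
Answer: 1120273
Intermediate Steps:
F(s) = s²
L(h) = 0 (L(h) = (0*h)*h = 0*h = 0)
L(√(F(14) - 323)) - 1*(-1120273) = 0 - 1*(-1120273) = 0 + 1120273 = 1120273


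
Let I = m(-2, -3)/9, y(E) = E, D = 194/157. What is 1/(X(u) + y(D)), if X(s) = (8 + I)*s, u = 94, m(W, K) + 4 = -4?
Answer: 1413/946258 ≈ 0.0014933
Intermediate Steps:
m(W, K) = -8 (m(W, K) = -4 - 4 = -8)
D = 194/157 (D = 194*(1/157) = 194/157 ≈ 1.2357)
I = -8/9 ≈ -0.88889
X(s) = 64*s/9 (X(s) = (8 - 8/9)*s = 64*s/9)
1/(X(u) + y(D)) = 1/((64/9)*94 + 194/157) = 1/(6016/9 + 194/157) = 1/(946258/1413) = 1413/946258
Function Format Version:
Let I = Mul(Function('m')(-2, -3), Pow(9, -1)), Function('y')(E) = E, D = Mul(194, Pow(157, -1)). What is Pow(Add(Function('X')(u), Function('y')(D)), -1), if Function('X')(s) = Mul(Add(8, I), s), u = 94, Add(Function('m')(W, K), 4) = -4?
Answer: Rational(1413, 946258) ≈ 0.0014933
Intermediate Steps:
Function('m')(W, K) = -8 (Function('m')(W, K) = Add(-4, -4) = -8)
D = Rational(194, 157) (D = Mul(194, Rational(1, 157)) = Rational(194, 157) ≈ 1.2357)
I = Rational(-8, 9) (I = Mul(-8, Pow(9, -1)) = Mul(-8, Rational(1, 9)) = Rational(-8, 9) ≈ -0.88889)
Function('X')(s) = Mul(Rational(64, 9), s) (Function('X')(s) = Mul(Add(8, Rational(-8, 9)), s) = Mul(Rational(64, 9), s))
Pow(Add(Function('X')(u), Function('y')(D)), -1) = Pow(Add(Mul(Rational(64, 9), 94), Rational(194, 157)), -1) = Pow(Add(Rational(6016, 9), Rational(194, 157)), -1) = Pow(Rational(946258, 1413), -1) = Rational(1413, 946258)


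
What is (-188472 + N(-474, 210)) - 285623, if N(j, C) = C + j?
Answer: -474359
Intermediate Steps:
(-188472 + N(-474, 210)) - 285623 = (-188472 + (210 - 474)) - 285623 = (-188472 - 264) - 285623 = -188736 - 285623 = -474359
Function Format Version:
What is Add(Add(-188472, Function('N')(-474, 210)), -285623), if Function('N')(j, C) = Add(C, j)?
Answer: -474359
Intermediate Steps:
Add(Add(-188472, Function('N')(-474, 210)), -285623) = Add(Add(-188472, Add(210, -474)), -285623) = Add(Add(-188472, -264), -285623) = Add(-188736, -285623) = -474359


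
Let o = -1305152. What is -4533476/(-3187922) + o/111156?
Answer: -457099964486/44294582229 ≈ -10.320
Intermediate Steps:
-4533476/(-3187922) + o/111156 = -4533476/(-3187922) - 1305152/111156 = -4533476*(-1/3187922) - 1305152*1/111156 = 2266738/1593961 - 326288/27789 = -457099964486/44294582229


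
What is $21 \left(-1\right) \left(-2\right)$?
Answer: $42$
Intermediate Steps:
$21 \left(-1\right) \left(-2\right) = \left(-21\right) \left(-2\right) = 42$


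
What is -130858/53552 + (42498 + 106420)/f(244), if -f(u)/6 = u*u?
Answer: -1709982127/597800976 ≈ -2.8605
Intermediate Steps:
f(u) = -6*u² (f(u) = -6*u*u = -6*u²)
-130858/53552 + (42498 + 106420)/f(244) = -130858/53552 + (42498 + 106420)/((-6*244²)) = -130858*1/53552 + 148918/((-6*59536)) = -65429/26776 + 148918/(-357216) = -65429/26776 + 148918*(-1/357216) = -65429/26776 - 74459/178608 = -1709982127/597800976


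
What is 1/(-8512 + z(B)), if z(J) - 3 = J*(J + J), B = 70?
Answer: 1/1291 ≈ 0.00077459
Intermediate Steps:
z(J) = 3 + 2*J² (z(J) = 3 + J*(J + J) = 3 + J*(2*J) = 3 + 2*J²)
1/(-8512 + z(B)) = 1/(-8512 + (3 + 2*70²)) = 1/(-8512 + (3 + 2*4900)) = 1/(-8512 + (3 + 9800)) = 1/(-8512 + 9803) = 1/1291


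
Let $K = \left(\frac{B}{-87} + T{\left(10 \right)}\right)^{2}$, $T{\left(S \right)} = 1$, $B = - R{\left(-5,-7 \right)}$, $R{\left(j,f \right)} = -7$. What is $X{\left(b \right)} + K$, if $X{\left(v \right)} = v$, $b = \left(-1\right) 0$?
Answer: $\frac{6400}{7569} \approx 0.84555$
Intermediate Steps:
$b = 0$
$B = 7$ ($B = \left(-1\right) \left(-7\right) = 7$)
$K = \frac{6400}{7569}$ ($K = \left(\frac{7}{-87} + 1\right)^{2} = \left(7 \left(- \frac{1}{87}\right) + 1\right)^{2} = \left(- \frac{7}{87} + 1\right)^{2} = \left(\frac{80}{87}\right)^{2} = \frac{6400}{7569} \approx 0.84555$)
$X{\left(b \right)} + K = 0 + \frac{6400}{7569} = \frac{6400}{7569}$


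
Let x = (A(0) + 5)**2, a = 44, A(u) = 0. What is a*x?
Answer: 1100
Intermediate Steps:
x = 25 (x = (0 + 5)**2 = 5**2 = 25)
a*x = 44*25 = 1100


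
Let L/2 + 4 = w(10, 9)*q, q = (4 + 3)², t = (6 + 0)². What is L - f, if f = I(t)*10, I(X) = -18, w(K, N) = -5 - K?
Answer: -1298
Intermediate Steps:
t = 36 (t = 6² = 36)
q = 49 (q = 7² = 49)
f = -180 (f = -18*10 = -180)
L = -1478 (L = -8 + 2*((-5 - 1*10)*49) = -8 + 2*((-5 - 10)*49) = -8 + 2*(-15*49) = -8 + 2*(-735) = -8 - 1470 = -1478)
L - f = -1478 - 1*(-180) = -1478 + 180 = -1298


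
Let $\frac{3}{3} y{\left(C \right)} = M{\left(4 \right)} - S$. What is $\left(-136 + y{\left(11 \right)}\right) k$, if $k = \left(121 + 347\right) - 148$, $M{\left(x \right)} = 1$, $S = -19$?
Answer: $-37120$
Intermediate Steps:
$y{\left(C \right)} = 20$ ($y{\left(C \right)} = 1 - -19 = 1 + 19 = 20$)
$k = 320$ ($k = 468 - 148 = 320$)
$\left(-136 + y{\left(11 \right)}\right) k = \left(-136 + 20\right) 320 = \left(-116\right) 320 = -37120$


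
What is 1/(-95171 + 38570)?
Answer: -1/56601 ≈ -1.7668e-5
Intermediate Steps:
1/(-95171 + 38570) = 1/(-56601) = -1/56601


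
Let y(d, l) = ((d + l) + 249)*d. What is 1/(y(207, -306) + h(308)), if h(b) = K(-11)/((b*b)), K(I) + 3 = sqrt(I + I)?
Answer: 279424492016208/8676130468266676831 - 94864*I*sqrt(22)/8676130468266676831 ≈ 3.2206e-5 - 5.1285e-14*I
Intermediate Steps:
K(I) = -3 + sqrt(2)*sqrt(I) (K(I) = -3 + sqrt(I + I) = -3 + sqrt(2*I) = -3 + sqrt(2)*sqrt(I))
y(d, l) = d*(249 + d + l) (y(d, l) = (249 + d + l)*d = d*(249 + d + l))
h(b) = (-3 + I*sqrt(22))/b**2 (h(b) = (-3 + sqrt(2)*sqrt(-11))/((b*b)) = (-3 + sqrt(2)*(I*sqrt(11)))/(b**2) = (-3 + I*sqrt(22))/b**2)
1/(y(207, -306) + h(308)) = 1/(207*(249 + 207 - 306) + (-3 + I*sqrt(22))/308**2) = 1/(207*150 + (-3 + I*sqrt(22))/94864) = 1/(31050 + (-3/94864 + I*sqrt(22)/94864)) = 1/(2945527197/94864 + I*sqrt(22)/94864)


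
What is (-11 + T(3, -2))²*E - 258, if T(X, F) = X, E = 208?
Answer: 13054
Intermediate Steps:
(-11 + T(3, -2))²*E - 258 = (-11 + 3)²*208 - 258 = (-8)²*208 - 258 = 64*208 - 258 = 13312 - 258 = 13054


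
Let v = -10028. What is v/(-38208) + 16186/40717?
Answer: 256686191/388928784 ≈ 0.65998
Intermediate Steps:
v/(-38208) + 16186/40717 = -10028/(-38208) + 16186/40717 = -10028*(-1/38208) + 16186*(1/40717) = 2507/9552 + 16186/40717 = 256686191/388928784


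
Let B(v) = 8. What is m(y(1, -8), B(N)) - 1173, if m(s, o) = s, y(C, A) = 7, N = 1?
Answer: -1166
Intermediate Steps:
m(y(1, -8), B(N)) - 1173 = 7 - 1173 = -1166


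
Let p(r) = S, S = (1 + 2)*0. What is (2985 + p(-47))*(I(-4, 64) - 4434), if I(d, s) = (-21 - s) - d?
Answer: -13477275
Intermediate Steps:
S = 0 (S = 3*0 = 0)
I(d, s) = -21 - d - s
p(r) = 0
(2985 + p(-47))*(I(-4, 64) - 4434) = (2985 + 0)*((-21 - 1*(-4) - 1*64) - 4434) = 2985*((-21 + 4 - 64) - 4434) = 2985*(-81 - 4434) = 2985*(-4515) = -13477275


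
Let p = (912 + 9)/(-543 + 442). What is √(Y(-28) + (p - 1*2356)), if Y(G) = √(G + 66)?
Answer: √(-24126577 + 10201*√38)/101 ≈ 48.569*I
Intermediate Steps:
p = -921/101 (p = 921/(-101) = 921*(-1/101) = -921/101 ≈ -9.1188)
Y(G) = √(66 + G)
√(Y(-28) + (p - 1*2356)) = √(√(66 - 28) + (-921/101 - 1*2356)) = √(√38 + (-921/101 - 2356)) = √(√38 - 238877/101) = √(-238877/101 + √38)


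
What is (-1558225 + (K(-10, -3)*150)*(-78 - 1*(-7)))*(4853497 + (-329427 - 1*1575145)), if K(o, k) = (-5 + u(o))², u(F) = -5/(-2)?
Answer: -9582752956875/2 ≈ -4.7914e+12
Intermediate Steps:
u(F) = 5/2 (u(F) = -5*(-½) = 5/2)
K(o, k) = 25/4 (K(o, k) = (-5 + 5/2)² = (-5/2)² = 25/4)
(-1558225 + (K(-10, -3)*150)*(-78 - 1*(-7)))*(4853497 + (-329427 - 1*1575145)) = (-1558225 + ((25/4)*150)*(-78 - 1*(-7)))*(4853497 + (-329427 - 1*1575145)) = (-1558225 + 1875*(-78 + 7)/2)*(4853497 + (-329427 - 1575145)) = (-1558225 + (1875/2)*(-71))*(4853497 - 1904572) = (-1558225 - 133125/2)*2948925 = -3249575/2*2948925 = -9582752956875/2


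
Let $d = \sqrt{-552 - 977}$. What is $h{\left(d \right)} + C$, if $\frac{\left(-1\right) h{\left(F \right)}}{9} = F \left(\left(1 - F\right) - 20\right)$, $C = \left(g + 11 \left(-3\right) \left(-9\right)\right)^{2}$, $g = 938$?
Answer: $1511464 + 171 i \sqrt{1529} \approx 1.5115 \cdot 10^{6} + 6686.5 i$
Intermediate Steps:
$d = i \sqrt{1529}$ ($d = \sqrt{-1529} = i \sqrt{1529} \approx 39.102 i$)
$C = 1525225$ ($C = \left(938 + 11 \left(-3\right) \left(-9\right)\right)^{2} = \left(938 - -297\right)^{2} = \left(938 + 297\right)^{2} = 1235^{2} = 1525225$)
$h{\left(F \right)} = - 9 F \left(-19 - F\right)$ ($h{\left(F \right)} = - 9 F \left(\left(1 - F\right) - 20\right) = - 9 F \left(-19 - F\right)$)
$h{\left(d \right)} + C = 9 i \sqrt{1529} \left(19 + i \sqrt{1529}\right) + 1525225 = 1525225 + 9 i \sqrt{1529} \left(19 + i \sqrt{1529}\right)$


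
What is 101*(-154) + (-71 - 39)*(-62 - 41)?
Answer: -4224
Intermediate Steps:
101*(-154) + (-71 - 39)*(-62 - 41) = -15554 - 110*(-103) = -15554 + 11330 = -4224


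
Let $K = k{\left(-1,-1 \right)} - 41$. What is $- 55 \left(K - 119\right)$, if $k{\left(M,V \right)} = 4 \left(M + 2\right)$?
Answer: $8580$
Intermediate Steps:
$k{\left(M,V \right)} = 8 + 4 M$ ($k{\left(M,V \right)} = 4 \left(2 + M\right) = 8 + 4 M$)
$K = -37$ ($K = \left(8 + 4 \left(-1\right)\right) - 41 = \left(8 - 4\right) - 41 = 4 - 41 = -37$)
$- 55 \left(K - 119\right) = - 55 \left(-37 - 119\right) = \left(-55\right) \left(-156\right) = 8580$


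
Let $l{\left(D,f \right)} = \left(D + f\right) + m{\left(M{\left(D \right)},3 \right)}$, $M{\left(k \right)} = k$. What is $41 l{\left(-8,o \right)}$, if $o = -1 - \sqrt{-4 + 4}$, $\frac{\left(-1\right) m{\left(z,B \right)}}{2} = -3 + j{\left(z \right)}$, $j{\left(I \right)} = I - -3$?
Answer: $287$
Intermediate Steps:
$j{\left(I \right)} = 3 + I$ ($j{\left(I \right)} = I + 3 = 3 + I$)
$m{\left(z,B \right)} = - 2 z$ ($m{\left(z,B \right)} = - 2 \left(-3 + \left(3 + z\right)\right) = - 2 z$)
$o = -1$ ($o = -1 - \sqrt{0} = -1 - 0 = -1 + 0 = -1$)
$l{\left(D,f \right)} = f - D$ ($l{\left(D,f \right)} = \left(D + f\right) - 2 D = f - D$)
$41 l{\left(-8,o \right)} = 41 \left(-1 - -8\right) = 41 \left(-1 + 8\right) = 41 \cdot 7 = 287$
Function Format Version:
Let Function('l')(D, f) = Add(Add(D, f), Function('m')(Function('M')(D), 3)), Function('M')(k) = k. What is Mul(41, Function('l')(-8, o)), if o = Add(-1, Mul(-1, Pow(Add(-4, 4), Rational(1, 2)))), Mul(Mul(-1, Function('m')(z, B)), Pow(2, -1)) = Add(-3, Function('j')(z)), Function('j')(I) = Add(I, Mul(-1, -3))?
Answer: 287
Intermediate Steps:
Function('j')(I) = Add(3, I) (Function('j')(I) = Add(I, 3) = Add(3, I))
Function('m')(z, B) = Mul(-2, z) (Function('m')(z, B) = Mul(-2, Add(-3, Add(3, z))) = Mul(-2, z))
o = -1 (o = Add(-1, Mul(-1, Pow(0, Rational(1, 2)))) = Add(-1, Mul(-1, 0)) = Add(-1, 0) = -1)
Function('l')(D, f) = Add(f, Mul(-1, D)) (Function('l')(D, f) = Add(Add(D, f), Mul(-2, D)) = Add(f, Mul(-1, D)))
Mul(41, Function('l')(-8, o)) = Mul(41, Add(-1, Mul(-1, -8))) = Mul(41, Add(-1, 8)) = Mul(41, 7) = 287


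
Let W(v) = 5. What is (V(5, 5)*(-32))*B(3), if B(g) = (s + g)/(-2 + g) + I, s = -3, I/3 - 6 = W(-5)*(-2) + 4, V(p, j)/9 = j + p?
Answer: 0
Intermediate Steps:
V(p, j) = 9*j + 9*p (V(p, j) = 9*(j + p) = 9*j + 9*p)
I = 0 (I = 18 + 3*(5*(-2) + 4) = 18 + 3*(-10 + 4) = 18 + 3*(-6) = 18 - 18 = 0)
B(g) = (-3 + g)/(-2 + g) (B(g) = (-3 + g)/(-2 + g) + 0 = (-3 + g)/(-2 + g))
(V(5, 5)*(-32))*B(3) = ((9*5 + 9*5)*(-32))*((-3 + 3)/(-2 + 3)) = ((45 + 45)*(-32))*(0/1) = (90*(-32))*(1*0) = -2880*0 = 0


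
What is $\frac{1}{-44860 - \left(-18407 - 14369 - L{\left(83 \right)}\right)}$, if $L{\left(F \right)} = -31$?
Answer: $- \frac{1}{12115} \approx -8.2542 \cdot 10^{-5}$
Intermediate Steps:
$\frac{1}{-44860 - \left(-18407 - 14369 - L{\left(83 \right)}\right)} = \frac{1}{-44860 - \left(-18376 - 14369\right)} = \frac{1}{-44860 - -32745} = \frac{1}{-44860 + \left(-31 + 32776\right)} = \frac{1}{-44860 + 32745} = \frac{1}{-12115} = - \frac{1}{12115}$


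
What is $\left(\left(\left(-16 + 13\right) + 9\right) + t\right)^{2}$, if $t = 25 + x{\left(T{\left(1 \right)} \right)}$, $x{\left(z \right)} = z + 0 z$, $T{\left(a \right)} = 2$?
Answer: $1089$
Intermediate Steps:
$x{\left(z \right)} = z$ ($x{\left(z \right)} = z + 0 = z$)
$t = 27$ ($t = 25 + 2 = 27$)
$\left(\left(\left(-16 + 13\right) + 9\right) + t\right)^{2} = \left(\left(\left(-16 + 13\right) + 9\right) + 27\right)^{2} = \left(\left(-3 + 9\right) + 27\right)^{2} = \left(6 + 27\right)^{2} = 33^{2} = 1089$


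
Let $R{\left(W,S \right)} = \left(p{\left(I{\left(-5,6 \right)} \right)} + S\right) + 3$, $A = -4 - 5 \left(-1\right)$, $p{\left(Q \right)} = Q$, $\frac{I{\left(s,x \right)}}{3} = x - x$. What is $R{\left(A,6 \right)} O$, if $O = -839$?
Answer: $-7551$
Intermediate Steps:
$I{\left(s,x \right)} = 0$ ($I{\left(s,x \right)} = 3 \left(x - x\right) = 3 \cdot 0 = 0$)
$A = 1$ ($A = -4 - -5 = -4 + 5 = 1$)
$R{\left(W,S \right)} = 3 + S$ ($R{\left(W,S \right)} = \left(0 + S\right) + 3 = S + 3 = 3 + S$)
$R{\left(A,6 \right)} O = \left(3 + 6\right) \left(-839\right) = 9 \left(-839\right) = -7551$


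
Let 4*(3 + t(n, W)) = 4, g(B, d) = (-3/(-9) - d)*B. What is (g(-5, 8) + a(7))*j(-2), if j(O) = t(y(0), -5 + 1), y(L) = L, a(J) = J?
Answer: -272/3 ≈ -90.667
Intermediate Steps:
g(B, d) = B*(⅓ - d) (g(B, d) = (-3*(-⅑) - d)*B = (⅓ - d)*B = B*(⅓ - d))
t(n, W) = -2 (t(n, W) = -3 + (¼)*4 = -3 + 1 = -2)
j(O) = -2
(g(-5, 8) + a(7))*j(-2) = (-5*(⅓ - 1*8) + 7)*(-2) = (-5*(⅓ - 8) + 7)*(-2) = (-5*(-23/3) + 7)*(-2) = (115/3 + 7)*(-2) = (136/3)*(-2) = -272/3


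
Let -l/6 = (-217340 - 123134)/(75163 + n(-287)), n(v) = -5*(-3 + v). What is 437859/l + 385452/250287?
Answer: 932981991503913/56810810692 ≈ 16423.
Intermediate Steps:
n(v) = 15 - 5*v
l = 2042844/76613 (l = -6*(-217340 - 123134)/(75163 + (15 - 5*(-287))) = -(-2042844)/(75163 + (15 + 1435)) = -(-2042844)/(75163 + 1450) = -(-2042844)/76613 = -6*(-340474/76613) = 2042844/76613 ≈ 26.664)
437859/l + 385452/250287 = 437859/(2042844/76613) + 385452/250287 = 437859*(76613/2042844) + 385452*(1/250287) = 11181897189/680948 + 128484/83429 = 932981991503913/56810810692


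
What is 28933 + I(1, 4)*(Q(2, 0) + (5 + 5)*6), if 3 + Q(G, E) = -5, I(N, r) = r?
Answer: 29141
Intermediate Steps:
Q(G, E) = -8 (Q(G, E) = -3 - 5 = -8)
28933 + I(1, 4)*(Q(2, 0) + (5 + 5)*6) = 28933 + 4*(-8 + (5 + 5)*6) = 28933 + 4*(-8 + 10*6) = 28933 + 4*(-8 + 60) = 28933 + 4*52 = 28933 + 208 = 29141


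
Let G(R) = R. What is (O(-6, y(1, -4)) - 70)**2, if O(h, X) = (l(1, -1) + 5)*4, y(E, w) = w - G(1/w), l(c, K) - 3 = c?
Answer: 1156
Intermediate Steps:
l(c, K) = 3 + c
y(E, w) = w - 1/w
O(h, X) = 36 (O(h, X) = ((3 + 1) + 5)*4 = (4 + 5)*4 = 9*4 = 36)
(O(-6, y(1, -4)) - 70)**2 = (36 - 70)**2 = (-34)**2 = 1156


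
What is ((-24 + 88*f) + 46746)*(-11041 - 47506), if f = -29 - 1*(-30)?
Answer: -2740585070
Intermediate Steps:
f = 1 (f = -29 + 30 = 1)
((-24 + 88*f) + 46746)*(-11041 - 47506) = ((-24 + 88*1) + 46746)*(-11041 - 47506) = ((-24 + 88) + 46746)*(-58547) = (64 + 46746)*(-58547) = 46810*(-58547) = -2740585070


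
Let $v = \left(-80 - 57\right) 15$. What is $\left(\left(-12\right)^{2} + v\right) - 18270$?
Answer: $-20181$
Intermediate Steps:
$v = -2055$ ($v = \left(-137\right) 15 = -2055$)
$\left(\left(-12\right)^{2} + v\right) - 18270 = \left(\left(-12\right)^{2} - 2055\right) - 18270 = \left(144 - 2055\right) - 18270 = -1911 - 18270 = -20181$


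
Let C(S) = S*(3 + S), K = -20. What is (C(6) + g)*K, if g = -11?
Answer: -860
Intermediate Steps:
(C(6) + g)*K = (6*(3 + 6) - 11)*(-20) = (6*9 - 11)*(-20) = (54 - 11)*(-20) = 43*(-20) = -860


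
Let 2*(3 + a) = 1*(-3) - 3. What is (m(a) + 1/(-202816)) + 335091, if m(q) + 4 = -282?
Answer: 67903810879/202816 ≈ 3.3481e+5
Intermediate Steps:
a = -6 (a = -3 + (1*(-3) - 3)/2 = -3 + (-3 - 3)/2 = -3 + (½)*(-6) = -3 - 3 = -6)
m(q) = -286 (m(q) = -4 - 282 = -286)
(m(a) + 1/(-202816)) + 335091 = (-286 + 1/(-202816)) + 335091 = (-286 - 1/202816) + 335091 = -58005377/202816 + 335091 = 67903810879/202816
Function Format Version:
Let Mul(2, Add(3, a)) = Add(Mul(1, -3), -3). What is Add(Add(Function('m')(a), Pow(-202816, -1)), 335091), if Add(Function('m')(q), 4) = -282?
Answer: Rational(67903810879, 202816) ≈ 3.3481e+5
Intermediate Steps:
a = -6 (a = Add(-3, Mul(Rational(1, 2), Add(Mul(1, -3), -3))) = Add(-3, Mul(Rational(1, 2), Add(-3, -3))) = Add(-3, Mul(Rational(1, 2), -6)) = Add(-3, -3) = -6)
Function('m')(q) = -286 (Function('m')(q) = Add(-4, -282) = -286)
Add(Add(Function('m')(a), Pow(-202816, -1)), 335091) = Add(Add(-286, Pow(-202816, -1)), 335091) = Add(Add(-286, Rational(-1, 202816)), 335091) = Add(Rational(-58005377, 202816), 335091) = Rational(67903810879, 202816)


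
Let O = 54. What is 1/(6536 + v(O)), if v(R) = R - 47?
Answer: 1/6543 ≈ 0.00015284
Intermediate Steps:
v(R) = -47 + R
1/(6536 + v(O)) = 1/(6536 + (-47 + 54)) = 1/(6536 + 7) = 1/6543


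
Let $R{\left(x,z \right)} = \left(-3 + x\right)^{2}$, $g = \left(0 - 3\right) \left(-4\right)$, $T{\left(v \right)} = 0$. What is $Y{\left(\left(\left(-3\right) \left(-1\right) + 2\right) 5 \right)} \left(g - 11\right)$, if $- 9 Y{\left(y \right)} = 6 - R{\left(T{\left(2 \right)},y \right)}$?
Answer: $\frac{1}{3} \approx 0.33333$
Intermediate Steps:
$g = 12$ ($g = \left(-3\right) \left(-4\right) = 12$)
$Y{\left(y \right)} = \frac{1}{3}$ ($Y{\left(y \right)} = - \frac{6 - \left(-3 + 0\right)^{2}}{9} = - \frac{6 - \left(-3\right)^{2}}{9} = - \frac{6 - 9}{9} = \left(- \frac{1}{9}\right) \left(-3\right) = \frac{1}{3}$)
$Y{\left(\left(\left(-3\right) \left(-1\right) + 2\right) 5 \right)} \left(g - 11\right) = \frac{12 - 11}{3} = \frac{1}{3} \cdot 1 = \frac{1}{3}$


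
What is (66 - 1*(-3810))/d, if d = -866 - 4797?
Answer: -3876/5663 ≈ -0.68444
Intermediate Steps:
d = -5663
(66 - 1*(-3810))/d = (66 - 1*(-3810))/(-5663) = (66 + 3810)*(-1/5663) = 3876*(-1/5663) = -3876/5663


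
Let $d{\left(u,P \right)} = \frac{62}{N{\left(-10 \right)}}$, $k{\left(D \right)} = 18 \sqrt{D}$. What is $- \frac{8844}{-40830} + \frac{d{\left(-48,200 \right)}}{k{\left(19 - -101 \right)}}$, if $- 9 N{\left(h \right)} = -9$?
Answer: $\frac{1474}{6805} + \frac{31 \sqrt{30}}{540} \approx 0.53104$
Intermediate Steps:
$N{\left(h \right)} = 1$ ($N{\left(h \right)} = \left(- \frac{1}{9}\right) \left(-9\right) = 1$)
$d{\left(u,P \right)} = 62$ ($d{\left(u,P \right)} = \frac{62}{1} = 62 \cdot 1 = 62$)
$- \frac{8844}{-40830} + \frac{d{\left(-48,200 \right)}}{k{\left(19 - -101 \right)}} = - \frac{8844}{-40830} + \frac{62}{18 \sqrt{19 - -101}} = \left(-8844\right) \left(- \frac{1}{40830}\right) + \frac{62}{18 \sqrt{19 + 101}} = \frac{1474}{6805} + \frac{62}{18 \sqrt{120}} = \frac{1474}{6805} + \frac{62}{18 \cdot 2 \sqrt{30}} = \frac{1474}{6805} + \frac{62}{36 \sqrt{30}} = \frac{1474}{6805} + 62 \frac{\sqrt{30}}{1080} = \frac{1474}{6805} + \frac{31 \sqrt{30}}{540}$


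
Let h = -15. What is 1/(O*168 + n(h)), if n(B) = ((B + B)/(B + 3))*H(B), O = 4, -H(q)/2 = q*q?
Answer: -1/453 ≈ -0.0022075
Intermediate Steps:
H(q) = -2*q**2 (H(q) = -2*q*q = -2*q**2)
n(B) = -4*B**3/(3 + B) (n(B) = ((B + B)/(B + 3))*(-2*B**2) = ((2*B)/(3 + B))*(-2*B**2) = (2*B/(3 + B))*(-2*B**2) = -4*B**3/(3 + B))
1/(O*168 + n(h)) = 1/(4*168 - 4*(-15)**3/(3 - 15)) = 1/(672 - 4*(-3375)/(-12)) = 1/(672 - 4*(-3375)*(-1/12)) = 1/(672 - 1125) = 1/(-453) = -1/453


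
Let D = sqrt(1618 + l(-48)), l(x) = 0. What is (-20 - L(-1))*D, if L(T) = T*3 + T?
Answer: -16*sqrt(1618) ≈ -643.59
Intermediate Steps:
L(T) = 4*T (L(T) = 3*T + T = 4*T)
D = sqrt(1618) (D = sqrt(1618 + 0) = sqrt(1618) ≈ 40.224)
(-20 - L(-1))*D = (-20 - 4*(-1))*sqrt(1618) = (-20 - 1*(-4))*sqrt(1618) = (-20 + 4)*sqrt(1618) = -16*sqrt(1618)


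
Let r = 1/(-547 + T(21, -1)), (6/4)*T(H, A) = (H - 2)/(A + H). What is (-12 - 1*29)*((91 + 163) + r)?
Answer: -170694644/16391 ≈ -10414.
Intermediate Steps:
T(H, A) = 2*(-2 + H)/(3*(A + H)) (T(H, A) = 2*((H - 2)/(A + H))/3 = 2*((-2 + H)/(A + H))/3 = 2*(-2 + H)/(3*(A + H)))
r = -30/16391 (r = 1/(-547 + 2*(-2 + 21)/(3*(-1 + 21))) = 1/(-547 + (⅔)*19/20) = 1/(-547 + (⅔)*(1/20)*19) = 1/(-547 + 19/30) = 1/(-16391/30) = -30/16391 ≈ -0.0018303)
(-12 - 1*29)*((91 + 163) + r) = (-12 - 1*29)*((91 + 163) - 30/16391) = (-12 - 29)*(254 - 30/16391) = -41*4163284/16391 = -170694644/16391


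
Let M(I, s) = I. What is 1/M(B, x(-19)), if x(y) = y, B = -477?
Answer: -1/477 ≈ -0.0020964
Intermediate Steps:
1/M(B, x(-19)) = 1/(-477) = -1/477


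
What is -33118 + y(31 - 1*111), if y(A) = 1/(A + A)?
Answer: -5298881/160 ≈ -33118.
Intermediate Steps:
y(A) = 1/(2*A)
-33118 + y(31 - 1*111) = -33118 + 1/(2*(31 - 1*111)) = -33118 + 1/(2*(31 - 111)) = -33118 + (½)/(-80) = -33118 + (½)*(-1/80) = -33118 - 1/160 = -5298881/160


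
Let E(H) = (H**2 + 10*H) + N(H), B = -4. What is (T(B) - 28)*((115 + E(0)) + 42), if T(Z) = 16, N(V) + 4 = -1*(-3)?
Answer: -1872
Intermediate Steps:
N(V) = -1 (N(V) = -4 - 1*(-3) = -4 + 3 = -1)
E(H) = -1 + H**2 + 10*H (E(H) = (H**2 + 10*H) - 1 = -1 + H**2 + 10*H)
(T(B) - 28)*((115 + E(0)) + 42) = (16 - 28)*((115 + (-1 + 0**2 + 10*0)) + 42) = -12*((115 + (-1 + 0 + 0)) + 42) = -12*((115 - 1) + 42) = -12*(114 + 42) = -12*156 = -1872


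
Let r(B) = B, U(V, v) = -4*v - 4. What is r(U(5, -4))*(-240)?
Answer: -2880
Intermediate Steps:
U(V, v) = -4 - 4*v
r(U(5, -4))*(-240) = (-4 - 4*(-4))*(-240) = (-4 + 16)*(-240) = 12*(-240) = -2880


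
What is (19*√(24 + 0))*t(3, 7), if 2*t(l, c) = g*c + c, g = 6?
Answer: 931*√6 ≈ 2280.5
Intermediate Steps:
t(l, c) = 7*c/2 (t(l, c) = (6*c + c)/2 = (7*c)/2 = 7*c/2)
(19*√(24 + 0))*t(3, 7) = (19*√(24 + 0))*((7/2)*7) = (19*√24)*(49/2) = (19*(2*√6))*(49/2) = (38*√6)*(49/2) = 931*√6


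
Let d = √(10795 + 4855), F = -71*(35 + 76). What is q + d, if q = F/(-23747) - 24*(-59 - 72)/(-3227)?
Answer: -49228581/76631569 + 5*√626 ≈ 124.46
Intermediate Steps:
F = -7881 (F = -71*111 = -7881)
q = -49228581/76631569 (q = -7881/(-23747) - 24*(-59 - 72)/(-3227) = -7881*(-1/23747) - 24*(-131)*(-1/3227) = 7881/23747 + 3144*(-1/3227) = 7881/23747 - 3144/3227 = -49228581/76631569 ≈ -0.64241)
d = 5*√626 (d = √15650 = 5*√626 ≈ 125.10)
q + d = -49228581/76631569 + 5*√626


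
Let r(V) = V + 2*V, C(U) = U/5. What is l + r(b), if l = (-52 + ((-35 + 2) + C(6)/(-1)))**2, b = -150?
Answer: 174511/25 ≈ 6980.4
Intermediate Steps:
C(U) = U/5 (C(U) = U*(1/5) = U/5)
r(V) = 3*V
l = 185761/25 (l = (-52 + ((-35 + 2) + ((1/5)*6)/(-1)))**2 = (-52 + (-33 + (6/5)*(-1)))**2 = (-52 + (-33 - 6/5))**2 = (-52 - 171/5)**2 = (-431/5)**2 = 185761/25 ≈ 7430.4)
l + r(b) = 185761/25 + 3*(-150) = 185761/25 - 450 = 174511/25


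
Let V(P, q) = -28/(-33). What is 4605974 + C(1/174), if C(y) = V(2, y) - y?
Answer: 8815835849/1914 ≈ 4.6060e+6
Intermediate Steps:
V(P, q) = 28/33 (V(P, q) = -28*(-1/33) = 28/33)
C(y) = 28/33 - y
4605974 + C(1/174) = 4605974 + (28/33 - 1/174) = 4605974 + 1613/1914 = 8815835849/1914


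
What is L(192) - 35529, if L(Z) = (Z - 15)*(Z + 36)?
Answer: 4827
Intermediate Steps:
L(Z) = (-15 + Z)*(36 + Z)
L(192) - 35529 = (-540 + 192**2 + 21*192) - 35529 = (-540 + 36864 + 4032) - 35529 = 40356 - 35529 = 4827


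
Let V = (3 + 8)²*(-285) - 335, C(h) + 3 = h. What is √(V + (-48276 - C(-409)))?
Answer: 2*I*√20671 ≈ 287.55*I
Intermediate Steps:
C(h) = -3 + h
V = -34820 (V = 11²*(-285) - 335 = 121*(-285) - 335 = -34485 - 335 = -34820)
√(V + (-48276 - C(-409))) = √(-34820 + (-48276 - (-3 - 409))) = √(-34820 + (-48276 - 1*(-412))) = √(-34820 + (-48276 + 412)) = √(-34820 - 47864) = √(-82684) = 2*I*√20671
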